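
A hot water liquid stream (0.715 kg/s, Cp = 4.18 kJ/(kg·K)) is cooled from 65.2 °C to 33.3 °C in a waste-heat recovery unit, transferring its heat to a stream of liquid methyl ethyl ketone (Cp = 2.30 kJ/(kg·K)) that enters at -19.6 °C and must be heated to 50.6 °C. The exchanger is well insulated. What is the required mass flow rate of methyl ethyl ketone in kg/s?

ṁ_c = 0.590 kg/s

Heat released by hot stream: Q = 0.715 × 4.18 × (65.2 − 33.3) = 95.34 kJ/s
Energy balance on cold side (adiabatic exchanger): Q = ṁ_c·Cp_c·(T_c,out − T_c,in)
ṁ_c = 95.34 / [2.30 × (50.6 − -19.6)] = 0.59048 kg/s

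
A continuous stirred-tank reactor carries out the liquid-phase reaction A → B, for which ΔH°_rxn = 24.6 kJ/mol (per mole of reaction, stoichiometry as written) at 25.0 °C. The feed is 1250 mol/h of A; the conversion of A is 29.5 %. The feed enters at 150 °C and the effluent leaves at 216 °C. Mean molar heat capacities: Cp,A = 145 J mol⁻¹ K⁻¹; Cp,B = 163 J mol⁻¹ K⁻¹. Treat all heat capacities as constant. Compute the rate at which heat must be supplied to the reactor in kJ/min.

Extent of reaction ξ = 0.295 × 1250 = 368.75 mol/h
Reaction term: ξ·ΔH°_rxn = 368.75 × 24.6 = 9071.2 kJ/h
Sensible, feed 150→25 °C: -22656 kJ/h
Outlet flows (mol/h): A 881.25, B 368.75
Sensible, products 25→216 °C: 35887 kJ/h
Q = ΔH = 22302 kJ/h = 6.1949 kW
Heat supplied = 371.69 kJ/min

Q_in = 372 kJ/min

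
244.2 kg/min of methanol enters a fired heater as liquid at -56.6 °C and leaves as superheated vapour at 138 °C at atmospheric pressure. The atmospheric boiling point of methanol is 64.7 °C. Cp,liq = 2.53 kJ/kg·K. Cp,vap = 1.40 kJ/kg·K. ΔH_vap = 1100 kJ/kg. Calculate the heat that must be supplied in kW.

liquid -56.6→64.7 °C: 306.89 kJ/kg
vaporisation at 64.7 °C: 1100 kJ/kg
vapour 64.7→138 °C: 102.62 kJ/kg
Δh = 306.89 + 1100 + 102.62 = 1509.5 kJ/kg
Q = ṁ·Δh = 244.2 kg/min × 1509.5 kJ/kg = 368620 kJ/min
|Q| = 6143.7 kW

Q = 6140 kW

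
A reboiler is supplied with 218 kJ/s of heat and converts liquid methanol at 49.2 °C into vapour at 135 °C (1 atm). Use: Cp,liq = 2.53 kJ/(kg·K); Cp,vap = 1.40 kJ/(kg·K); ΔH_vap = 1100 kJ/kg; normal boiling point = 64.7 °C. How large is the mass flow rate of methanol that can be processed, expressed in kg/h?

ṁ = 634 kg/h

Δh = 2.53×(64.7−49.2) + 1100 + 1.40×(135−64.7) = 1237.6 kJ/kg
Q = 218 kJ/s = 218 kJ/s = 784800 kJ/h
ṁ = Q/Δh = 784800 / 1237.6 = 634.11 kg/h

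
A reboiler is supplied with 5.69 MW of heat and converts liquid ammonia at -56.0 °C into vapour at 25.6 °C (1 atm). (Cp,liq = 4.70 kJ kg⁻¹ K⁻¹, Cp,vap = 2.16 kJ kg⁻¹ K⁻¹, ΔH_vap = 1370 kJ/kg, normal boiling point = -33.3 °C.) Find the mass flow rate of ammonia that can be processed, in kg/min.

Δh = 4.70×(-33.3−-56.0) + 1370 + 2.16×(25.6−-33.3) = 1603.9 kJ/kg
Q = 5.69 MW = 5690 kJ/s = 341400 kJ/min
ṁ = Q/Δh = 341400 / 1603.9 = 212.85 kg/min

ṁ = 213 kg/min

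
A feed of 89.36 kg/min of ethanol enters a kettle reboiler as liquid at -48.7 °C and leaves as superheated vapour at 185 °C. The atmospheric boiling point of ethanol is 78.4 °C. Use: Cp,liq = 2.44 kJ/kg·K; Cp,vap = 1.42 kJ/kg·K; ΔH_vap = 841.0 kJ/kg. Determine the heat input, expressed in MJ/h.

liquid -48.7→78.4 °C: 310.12 kJ/kg
vaporisation at 78.4 °C: 841 kJ/kg
vapour 78.4→185 °C: 151.37 kJ/kg
Δh = 310.12 + 841 + 151.37 = 1302.5 kJ/kg
Q = ṁ·Δh = 89.36 kg/min × 1302.5 kJ/kg = 116390 kJ/min
|Q| = 1939.9 kW = 6983.5 MJ/h

Q = 6980 MJ/h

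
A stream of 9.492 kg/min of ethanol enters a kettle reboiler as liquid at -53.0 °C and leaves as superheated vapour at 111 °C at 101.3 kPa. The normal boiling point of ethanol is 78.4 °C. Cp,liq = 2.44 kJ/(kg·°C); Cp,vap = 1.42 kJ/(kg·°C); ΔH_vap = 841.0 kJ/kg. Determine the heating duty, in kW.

Q = 191 kW

liquid -53.0→78.4 °C: 320.62 kJ/kg
vaporisation at 78.4 °C: 841 kJ/kg
vapour 78.4→111 °C: 46.292 kJ/kg
Δh = 320.62 + 841 + 46.292 = 1207.9 kJ/kg
Q = ṁ·Δh = 9.492 kg/min × 1207.9 kJ/kg = 11465 kJ/min
|Q| = 191.09 kW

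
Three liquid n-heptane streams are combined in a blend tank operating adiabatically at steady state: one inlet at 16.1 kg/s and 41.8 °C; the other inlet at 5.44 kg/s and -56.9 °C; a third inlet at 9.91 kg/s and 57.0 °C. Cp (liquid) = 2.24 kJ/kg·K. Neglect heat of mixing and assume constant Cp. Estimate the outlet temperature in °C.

T_out = 29.5 °C

Adiabatic, steady state ⇒ Σ ṁᵢCp,ᵢ(T_out − Tᵢ) = 0
T_out = Σ ṁᵢCp,ᵢTᵢ / Σ ṁᵢCp,ᵢ
      = 2079.4 / 70.448 = 29.517 °C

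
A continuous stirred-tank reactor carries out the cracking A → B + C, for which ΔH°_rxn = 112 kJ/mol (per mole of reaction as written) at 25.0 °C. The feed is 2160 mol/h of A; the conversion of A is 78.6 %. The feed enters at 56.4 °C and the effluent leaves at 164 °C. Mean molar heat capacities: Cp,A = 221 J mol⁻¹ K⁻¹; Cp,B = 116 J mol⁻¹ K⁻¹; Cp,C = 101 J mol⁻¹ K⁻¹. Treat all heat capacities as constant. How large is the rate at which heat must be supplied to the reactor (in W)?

Q_in = 66800 W

Extent of reaction ξ = 0.786 × 2160 = 1697.8 mol/h
Reaction term: ξ·ΔH°_rxn = 1697.8 × 112 = 190150 kJ/h
Sensible, feed 56.4→25 °C: -14989 kJ/h
Outlet flows (mol/h): A 462.24, B 1697.8, C 1697.8
Sensible, products 25→164 °C: 65409 kJ/h
Q = ΔH = 240570 kJ/h = 66.825 kW
Heat supplied = 66825 W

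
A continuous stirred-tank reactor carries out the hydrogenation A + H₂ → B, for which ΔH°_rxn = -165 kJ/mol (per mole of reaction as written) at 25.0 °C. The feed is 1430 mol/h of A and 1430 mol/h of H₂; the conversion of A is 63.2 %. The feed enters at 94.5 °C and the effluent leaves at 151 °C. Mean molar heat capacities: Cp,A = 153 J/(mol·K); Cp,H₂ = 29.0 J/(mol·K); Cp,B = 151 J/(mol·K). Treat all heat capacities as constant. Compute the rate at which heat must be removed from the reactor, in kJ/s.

Q_out = 38.3 kJ/s

Extent of reaction ξ = 0.632 × 1430 = 903.76 mol/h
Reaction term: ξ·ΔH°_rxn = 903.76 × -165 = -149120 kJ/h
Sensible, feed 94.5→25 °C: -18088 kJ/h
Outlet flows (mol/h): A 526.24, H₂ 526.24, B 903.76
Sensible, products 25→151 °C: 29263 kJ/h
Q = ΔH = -137950 kJ/h = -38.318 kW
Heat removed = 38.318 kJ/s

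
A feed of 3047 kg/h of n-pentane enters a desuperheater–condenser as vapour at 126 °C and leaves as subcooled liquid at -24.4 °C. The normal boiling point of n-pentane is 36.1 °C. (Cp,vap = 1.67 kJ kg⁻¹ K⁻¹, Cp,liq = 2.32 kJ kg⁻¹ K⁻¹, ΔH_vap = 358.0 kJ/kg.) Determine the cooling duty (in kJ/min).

vapour 126→36.1 °C: -150.13 kJ/kg
condensation at 36.1 °C: -358 kJ/kg
liquid 36.1→-24.4 °C: -140.36 kJ/kg
Δh = -150.13 + -358 + -140.36 = -648.49 kJ/kg
Q = ṁ·Δh = 3047 kg/h × -648.49 kJ/kg = -1.976e+06 kJ/h
|Q| = 548.88 kW = 32933 kJ/min

Q_c = 32900 kJ/min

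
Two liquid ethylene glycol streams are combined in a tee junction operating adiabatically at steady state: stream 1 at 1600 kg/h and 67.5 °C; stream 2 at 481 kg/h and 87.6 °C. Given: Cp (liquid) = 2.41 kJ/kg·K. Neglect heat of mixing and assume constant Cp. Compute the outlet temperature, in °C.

T_out = 72.1 °C

Energy balance with Q = 0: Σ ṁᵢCp,ᵢ(T_out − Tᵢ) = 0
Σ ṁᵢCp,ᵢTᵢ = 1600×2.41×67.5 + 481×2.41×87.6 = 361830
Σ ṁᵢCp,ᵢ = 1600×2.41 + 481×2.41 = 5015.2
T_out = 361830 / 5015.2 = 72.146 °C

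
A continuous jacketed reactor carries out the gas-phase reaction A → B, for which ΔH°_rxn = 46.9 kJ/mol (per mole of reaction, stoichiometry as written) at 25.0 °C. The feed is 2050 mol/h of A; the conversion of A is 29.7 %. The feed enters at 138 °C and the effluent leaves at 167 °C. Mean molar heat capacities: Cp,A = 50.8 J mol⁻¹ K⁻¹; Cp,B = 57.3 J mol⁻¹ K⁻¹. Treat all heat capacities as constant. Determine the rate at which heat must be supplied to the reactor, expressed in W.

Q_in = 8930 W

Extent of reaction ξ = 0.297 × 2050 = 608.85 mol/h
Reaction term: ξ·ΔH°_rxn = 608.85 × 46.9 = 28555 kJ/h
Sensible, feed 138→25 °C: -11768 kJ/h
Outlet flows (mol/h): A 1441.2, B 608.85
Sensible, products 25→167 °C: 15350 kJ/h
Q = ΔH = 32137 kJ/h = 8.927 kW
Heat supplied = 8927 W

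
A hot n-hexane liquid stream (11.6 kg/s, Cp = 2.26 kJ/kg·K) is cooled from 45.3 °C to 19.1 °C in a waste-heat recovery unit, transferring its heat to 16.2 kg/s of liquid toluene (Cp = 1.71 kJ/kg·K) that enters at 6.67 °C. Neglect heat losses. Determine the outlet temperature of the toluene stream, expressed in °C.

Heat released by hot stream: Q = 11.6 × 2.26 × (45.3 − 19.1) = 686.86 kJ/s
Energy balance on cold side (adiabatic exchanger): Q = ṁ_c·Cp_c·(T_c,out − T_c,in)
T_c,out = 6.67 + 686.86/(16.2 × 1.71) = 31.465 °C

T_c,out = 31.5 °C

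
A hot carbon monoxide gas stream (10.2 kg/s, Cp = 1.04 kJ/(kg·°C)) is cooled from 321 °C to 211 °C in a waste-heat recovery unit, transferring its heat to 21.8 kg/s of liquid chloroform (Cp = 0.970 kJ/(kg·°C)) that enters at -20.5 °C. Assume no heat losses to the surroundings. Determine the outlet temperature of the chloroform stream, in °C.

Heat released by hot stream: Q = 10.2 × 1.04 × (321 − 211) = 1166.9 kJ/s
Energy balance on cold side (adiabatic exchanger): Q = ṁ_c·Cp_c·(T_c,out − T_c,in)
T_c,out = -20.5 + 1166.9/(21.8 × 0.970) = 34.682 °C

T_c,out = 34.7 °C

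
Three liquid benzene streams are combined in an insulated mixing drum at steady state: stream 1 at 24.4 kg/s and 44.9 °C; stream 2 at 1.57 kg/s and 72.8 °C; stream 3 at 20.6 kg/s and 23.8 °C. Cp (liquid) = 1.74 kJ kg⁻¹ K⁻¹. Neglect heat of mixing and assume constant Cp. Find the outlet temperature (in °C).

No heat crosses the boundary, so H_out = H_in.
Σ ṁᵢCp,ᵢTᵢ = 24.4×1.74×44.9 + 1.57×1.74×72.8 + 20.6×1.74×23.8 = 2958.2
Σ ṁᵢCp,ᵢ = 24.4×1.74 + 1.57×1.74 + 20.6×1.74 = 81.032
T_out = 2958.2 / 81.032 = 36.507 °C

T_out = 36.5 °C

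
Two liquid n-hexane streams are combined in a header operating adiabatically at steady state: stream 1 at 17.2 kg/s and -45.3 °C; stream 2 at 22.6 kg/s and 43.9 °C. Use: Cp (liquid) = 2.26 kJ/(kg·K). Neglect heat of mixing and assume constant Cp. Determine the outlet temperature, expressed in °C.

Adiabatic, steady state ⇒ Σ ṁᵢCp,ᵢ(T_out − Tᵢ) = 0
T_out = Σ ṁᵢCp,ᵢTᵢ / Σ ṁᵢCp,ᵢ
      = 481.33 / 89.948 = 5.3513 °C

T_out = 5.35 °C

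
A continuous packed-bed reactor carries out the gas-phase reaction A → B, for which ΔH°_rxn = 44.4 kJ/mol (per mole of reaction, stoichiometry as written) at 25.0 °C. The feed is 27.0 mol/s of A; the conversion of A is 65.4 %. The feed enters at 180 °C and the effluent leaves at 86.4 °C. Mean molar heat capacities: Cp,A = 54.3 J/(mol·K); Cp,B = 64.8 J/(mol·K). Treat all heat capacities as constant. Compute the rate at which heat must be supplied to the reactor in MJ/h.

Q_in = 2370 MJ/h

Extent of reaction ξ = 0.654 × 27.0 = 17.658 mol/s
Reaction term: ξ·ΔH°_rxn = 17.658 × 44.4 = 784.02 kJ/s
Sensible, feed 180→25 °C: -227.25 kJ/s
Outlet flows (mol/s): A 9.342, B 17.658
Sensible, products 25→86.4 °C: 101.4 kJ/s
Q = ΔH = 658.17 kJ/s = 658.17 kW
Heat supplied = 2369.4 MJ/h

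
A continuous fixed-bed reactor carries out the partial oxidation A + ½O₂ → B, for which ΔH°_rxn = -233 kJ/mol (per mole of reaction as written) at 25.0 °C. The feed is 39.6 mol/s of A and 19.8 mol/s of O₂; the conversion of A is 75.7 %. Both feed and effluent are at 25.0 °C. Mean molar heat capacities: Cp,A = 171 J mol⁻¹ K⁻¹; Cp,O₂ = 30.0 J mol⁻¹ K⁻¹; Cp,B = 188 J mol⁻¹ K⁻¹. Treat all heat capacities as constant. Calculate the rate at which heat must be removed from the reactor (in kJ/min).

Q_out = 419000 kJ/min

Extent of reaction ξ = 0.757 × 39.6 = 29.977 mol/s
Reaction term: ξ·ΔH°_rxn = 29.977 × -233 = -6984.7 kJ/s
Q = ΔH = -6984.7 kJ/s = -6984.7 kW
Heat removed = 419080 kJ/min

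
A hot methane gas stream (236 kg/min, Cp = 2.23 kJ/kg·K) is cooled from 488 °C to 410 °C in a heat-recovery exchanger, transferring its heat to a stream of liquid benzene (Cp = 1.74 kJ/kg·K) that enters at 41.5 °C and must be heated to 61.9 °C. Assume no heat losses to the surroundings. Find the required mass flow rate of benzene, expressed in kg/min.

ṁ_c = 1160 kg/min

Heat released by hot stream: Q = 236 × 2.23 × (488 − 410) = 41050 kJ/min
Energy balance on cold side (adiabatic exchanger): Q = ṁ_c·Cp_c·(T_c,out − T_c,in)
ṁ_c = 41050 / [1.74 × (61.9 − 41.5)] = 1156.5 kg/min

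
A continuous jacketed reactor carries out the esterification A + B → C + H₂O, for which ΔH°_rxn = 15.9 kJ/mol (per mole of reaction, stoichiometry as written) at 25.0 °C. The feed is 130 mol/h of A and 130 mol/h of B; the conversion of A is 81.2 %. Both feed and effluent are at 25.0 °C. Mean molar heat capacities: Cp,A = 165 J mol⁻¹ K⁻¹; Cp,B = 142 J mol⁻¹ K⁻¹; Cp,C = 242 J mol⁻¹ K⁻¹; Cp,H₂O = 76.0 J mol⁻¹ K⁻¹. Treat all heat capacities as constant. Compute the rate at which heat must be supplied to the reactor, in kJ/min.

Q_in = 28.0 kJ/min

Extent of reaction ξ = 0.812 × 130 = 105.56 mol/h
Reaction term: ξ·ΔH°_rxn = 105.56 × 15.9 = 1678.4 kJ/h
Q = ΔH = 1678.4 kJ/h = 0.46622 kW
Heat supplied = 27.973 kJ/min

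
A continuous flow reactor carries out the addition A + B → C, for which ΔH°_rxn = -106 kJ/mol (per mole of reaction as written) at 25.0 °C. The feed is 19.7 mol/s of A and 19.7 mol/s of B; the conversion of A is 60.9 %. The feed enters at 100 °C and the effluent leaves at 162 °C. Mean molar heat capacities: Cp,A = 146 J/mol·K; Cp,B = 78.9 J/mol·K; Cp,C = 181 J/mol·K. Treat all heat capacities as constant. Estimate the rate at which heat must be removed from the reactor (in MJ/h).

Q_out = 3850 MJ/h

Extent of reaction ξ = 0.609 × 19.7 = 11.997 mol/s
Reaction term: ξ·ΔH°_rxn = 11.997 × -106 = -1271.7 kJ/s
Sensible, feed 100→25 °C: -332.29 kJ/s
Outlet flows (mol/s): A 7.7027, B 7.7027, C 11.997
Sensible, products 25→162 °C: 534.83 kJ/s
Q = ΔH = -1069.2 kJ/s = -1069.2 kW
Heat removed = 3849 MJ/h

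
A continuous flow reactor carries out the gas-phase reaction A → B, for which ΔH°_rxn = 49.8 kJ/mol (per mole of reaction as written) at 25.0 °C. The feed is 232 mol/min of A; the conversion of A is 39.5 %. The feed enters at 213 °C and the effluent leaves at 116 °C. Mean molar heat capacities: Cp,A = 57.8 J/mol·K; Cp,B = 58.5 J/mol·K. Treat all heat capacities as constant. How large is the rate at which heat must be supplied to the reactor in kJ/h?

Q_in = 196000 kJ/h

Extent of reaction ξ = 0.395 × 232 = 91.64 mol/min
Reaction term: ξ·ΔH°_rxn = 91.64 × 49.8 = 4563.7 kJ/min
Sensible, feed 213→25 °C: -2521 kJ/min
Outlet flows (mol/min): A 140.36, B 91.64
Sensible, products 25→116 °C: 1226.1 kJ/min
Q = ΔH = 3268.8 kJ/min = 54.48 kW
Heat supplied = 196130 kJ/h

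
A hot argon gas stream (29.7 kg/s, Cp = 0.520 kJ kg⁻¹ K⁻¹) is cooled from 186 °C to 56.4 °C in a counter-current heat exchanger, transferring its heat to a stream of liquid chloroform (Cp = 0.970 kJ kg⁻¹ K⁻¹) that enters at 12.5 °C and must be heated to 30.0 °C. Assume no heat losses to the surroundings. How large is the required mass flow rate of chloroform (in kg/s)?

ṁ_c = 118 kg/s

Heat released by hot stream: Q = 29.7 × 0.520 × (186 − 56.4) = 2001.5 kJ/s
Energy balance on cold side (adiabatic exchanger): Q = ṁ_c·Cp_c·(T_c,out − T_c,in)
ṁ_c = 2001.5 / [0.970 × (30.0 − 12.5)] = 117.91 kg/s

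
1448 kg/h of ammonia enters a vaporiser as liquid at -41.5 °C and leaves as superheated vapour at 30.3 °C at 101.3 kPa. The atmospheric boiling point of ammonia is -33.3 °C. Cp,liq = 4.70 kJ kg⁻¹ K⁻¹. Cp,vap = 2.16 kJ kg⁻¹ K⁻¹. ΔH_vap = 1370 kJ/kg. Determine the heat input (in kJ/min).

Q = 37300 kJ/min

liquid -41.5→-33.3 °C: 38.54 kJ/kg
vaporisation at -33.3 °C: 1370 kJ/kg
vapour -33.3→30.3 °C: 137.38 kJ/kg
Δh = 38.54 + 1370 + 137.38 = 1545.9 kJ/kg
Q = ṁ·Δh = 1448 kg/h × 1545.9 kJ/kg = 2.2385e+06 kJ/h
|Q| = 621.8 kW = 37308 kJ/min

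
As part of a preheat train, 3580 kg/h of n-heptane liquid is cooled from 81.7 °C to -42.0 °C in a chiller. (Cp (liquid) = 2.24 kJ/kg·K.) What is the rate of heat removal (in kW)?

Q_c = 276 kW

Q = ṁ·Cp·ΔT = 3580 × 2.24 × (-42.0 − 81.7) = -991980 kJ/h
Converting: 991980 / 3600 s = 275.55 kW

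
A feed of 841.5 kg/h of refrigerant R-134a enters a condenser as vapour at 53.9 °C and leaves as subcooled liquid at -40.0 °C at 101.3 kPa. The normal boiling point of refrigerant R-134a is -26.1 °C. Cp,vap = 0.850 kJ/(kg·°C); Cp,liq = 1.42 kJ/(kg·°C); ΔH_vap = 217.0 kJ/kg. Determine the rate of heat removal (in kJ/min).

vapour 53.9→-26.1 °C: -68 kJ/kg
condensation at -26.1 °C: -217 kJ/kg
liquid -26.1→-40.0 °C: -19.738 kJ/kg
Δh = -68 + -217 + -19.738 = -304.74 kJ/kg
Q = ṁ·Δh = 841.5 kg/h × -304.74 kJ/kg = -256440 kJ/h
|Q| = 71.233 kW = 4274 kJ/min

Q_c = 4270 kJ/min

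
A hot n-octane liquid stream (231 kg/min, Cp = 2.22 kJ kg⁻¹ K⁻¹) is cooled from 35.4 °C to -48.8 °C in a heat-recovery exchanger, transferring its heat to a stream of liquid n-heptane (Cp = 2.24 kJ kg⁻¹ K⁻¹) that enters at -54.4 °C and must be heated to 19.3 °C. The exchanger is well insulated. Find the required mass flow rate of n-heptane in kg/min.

ṁ_c = 262 kg/min

Heat released by hot stream: Q = 231 × 2.22 × (35.4 − -48.8) = 43179 kJ/min
Energy balance on cold side (adiabatic exchanger): Q = ṁ_c·Cp_c·(T_c,out − T_c,in)
ṁ_c = 43179 / [2.24 × (19.3 − -54.4)] = 261.55 kg/min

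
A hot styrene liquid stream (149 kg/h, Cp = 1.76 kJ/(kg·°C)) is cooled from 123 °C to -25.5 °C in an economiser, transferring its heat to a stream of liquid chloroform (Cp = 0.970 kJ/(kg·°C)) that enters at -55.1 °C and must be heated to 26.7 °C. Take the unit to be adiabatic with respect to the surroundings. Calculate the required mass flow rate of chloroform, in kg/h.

ṁ_c = 491 kg/h

Heat released by hot stream: Q = 149 × 1.76 × (123 − -25.5) = 38943 kJ/h
Energy balance on cold side (adiabatic exchanger): Q = ṁ_c·Cp_c·(T_c,out − T_c,in)
ṁ_c = 38943 / [0.970 × (26.7 − -55.1)] = 490.8 kg/h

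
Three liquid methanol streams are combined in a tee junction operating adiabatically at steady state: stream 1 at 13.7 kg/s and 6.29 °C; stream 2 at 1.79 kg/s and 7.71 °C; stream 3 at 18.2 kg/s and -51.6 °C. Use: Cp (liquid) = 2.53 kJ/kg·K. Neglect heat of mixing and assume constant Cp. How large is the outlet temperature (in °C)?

T_out = -24.9 °C

Energy balance with Q = 0: Σ ṁᵢCp,ᵢ(T_out − Tᵢ) = 0
Σ ṁᵢCp,ᵢTᵢ = 13.7×2.53×6.29 + 1.79×2.53×7.71 + 18.2×2.53×-51.6 = -2123
Σ ṁᵢCp,ᵢ = 13.7×2.53 + 1.79×2.53 + 18.2×2.53 = 85.236
T_out = -2123 / 85.236 = -24.908 °C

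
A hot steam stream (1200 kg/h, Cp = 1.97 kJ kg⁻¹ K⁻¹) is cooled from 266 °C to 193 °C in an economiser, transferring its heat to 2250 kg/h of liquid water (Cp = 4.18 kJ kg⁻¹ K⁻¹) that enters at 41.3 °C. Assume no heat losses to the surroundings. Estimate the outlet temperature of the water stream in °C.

T_c,out = 59.6 °C

Heat released by hot stream: Q = 1200 × 1.97 × (266 − 193) = 172570 kJ/h
Energy balance on cold side (adiabatic exchanger): Q = ṁ_c·Cp_c·(T_c,out − T_c,in)
T_c,out = 41.3 + 172570/(2250 × 4.18) = 59.649 °C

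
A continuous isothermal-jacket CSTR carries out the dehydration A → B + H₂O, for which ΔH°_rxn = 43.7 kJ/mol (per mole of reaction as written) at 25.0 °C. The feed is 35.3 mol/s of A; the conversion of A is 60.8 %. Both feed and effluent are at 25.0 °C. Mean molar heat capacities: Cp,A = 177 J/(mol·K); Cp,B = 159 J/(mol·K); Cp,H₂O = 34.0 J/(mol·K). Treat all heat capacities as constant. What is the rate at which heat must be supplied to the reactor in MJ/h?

Extent of reaction ξ = 0.608 × 35.3 = 21.462 mol/s
Reaction term: ξ·ΔH°_rxn = 21.462 × 43.7 = 937.91 kJ/s
Q = ΔH = 937.91 kJ/s = 937.91 kW
Heat supplied = 3376.5 MJ/h

Q_in = 3380 MJ/h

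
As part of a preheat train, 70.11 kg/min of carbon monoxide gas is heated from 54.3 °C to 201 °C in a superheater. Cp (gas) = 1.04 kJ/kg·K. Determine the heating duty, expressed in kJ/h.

Q = 642000 kJ/h

Q = ṁ·Cp·ΔT = 70.11 × 1.04 × (201 − 54.3) = 10697 kJ/min
Converting: 10697 / 60 s = 178.28 kW
Heating duty = 641790 kJ/h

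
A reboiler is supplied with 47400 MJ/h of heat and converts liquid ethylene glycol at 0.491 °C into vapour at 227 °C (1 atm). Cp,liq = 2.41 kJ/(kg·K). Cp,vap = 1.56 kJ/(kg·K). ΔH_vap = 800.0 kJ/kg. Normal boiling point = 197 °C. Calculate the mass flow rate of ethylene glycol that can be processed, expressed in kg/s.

ṁ = 9.97 kg/s

Δh = 2.41×(197−0.491) + 800.0 + 1.56×(227−197) = 1320.4 kJ/kg
Q = 47400 MJ/h = 13167 kJ/s = 13167 kJ/s
ṁ = Q/Δh = 13167 / 1320.4 = 9.9718 kg/s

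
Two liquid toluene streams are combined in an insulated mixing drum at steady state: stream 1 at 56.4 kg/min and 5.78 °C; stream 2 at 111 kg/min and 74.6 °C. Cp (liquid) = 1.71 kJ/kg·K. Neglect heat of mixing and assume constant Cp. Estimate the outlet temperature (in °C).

No heat crosses the boundary, so H_out = H_in.
T_out = Σ ṁᵢCp,ᵢTᵢ / Σ ṁᵢCp,ᵢ
      = 14717 / 286.25 = 51.413 °C

T_out = 51.4 °C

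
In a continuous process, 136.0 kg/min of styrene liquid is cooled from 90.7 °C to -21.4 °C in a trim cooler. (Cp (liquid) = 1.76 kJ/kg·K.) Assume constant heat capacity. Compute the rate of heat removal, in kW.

Q = ṁ·Cp·ΔT = 136.0 × 1.76 × (-21.4 − 90.7) = -26832 kJ/min
Converting: 26832 / 60 s = 447.2 kW

Q_c = 447 kW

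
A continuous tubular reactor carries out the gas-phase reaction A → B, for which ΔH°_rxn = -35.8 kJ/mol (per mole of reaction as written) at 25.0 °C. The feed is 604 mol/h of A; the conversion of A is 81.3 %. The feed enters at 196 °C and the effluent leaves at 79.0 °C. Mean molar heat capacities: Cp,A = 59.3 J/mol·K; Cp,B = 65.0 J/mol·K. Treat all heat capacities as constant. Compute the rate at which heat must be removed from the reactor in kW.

Q_out = 6.01 kW

Extent of reaction ξ = 0.813 × 604 = 491.05 mol/h
Reaction term: ξ·ΔH°_rxn = 491.05 × -35.8 = -17580 kJ/h
Sensible, feed 196→25 °C: -6124.7 kJ/h
Outlet flows (mol/h): A 112.95, B 491.05
Sensible, products 25→79.0 °C: 2085.3 kJ/h
Q = ΔH = -21619 kJ/h = -6.0053 kW
Heat removed = 6.0053 kW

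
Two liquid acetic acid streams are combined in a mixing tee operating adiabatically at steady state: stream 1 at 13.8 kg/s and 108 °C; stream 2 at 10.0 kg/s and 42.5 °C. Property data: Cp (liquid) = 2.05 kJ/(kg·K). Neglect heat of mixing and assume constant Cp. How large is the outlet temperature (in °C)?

T_out = 80.5 °C

Energy balance with Q = 0: Σ ṁᵢCp,ᵢ(T_out − Tᵢ) = 0
Σ ṁᵢCp,ᵢTᵢ = 13.8×2.05×108 + 10.0×2.05×42.5 = 3926.6
Σ ṁᵢCp,ᵢ = 13.8×2.05 + 10.0×2.05 = 48.79
T_out = 3926.6 / 48.79 = 80.479 °C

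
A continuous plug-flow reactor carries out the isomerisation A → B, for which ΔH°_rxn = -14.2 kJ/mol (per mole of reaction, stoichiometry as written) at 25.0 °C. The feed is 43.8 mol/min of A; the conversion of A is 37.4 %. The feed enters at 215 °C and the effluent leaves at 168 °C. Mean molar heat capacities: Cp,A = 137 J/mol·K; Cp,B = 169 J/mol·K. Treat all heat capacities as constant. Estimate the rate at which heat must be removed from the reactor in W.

Q_out = 7330 W

Extent of reaction ξ = 0.374 × 43.8 = 16.381 mol/min
Reaction term: ξ·ΔH°_rxn = 16.381 × -14.2 = -232.61 kJ/min
Sensible, feed 215→25 °C: -1140.1 kJ/min
Outlet flows (mol/min): A 27.419, B 16.381
Sensible, products 25→168 °C: 933.05 kJ/min
Q = ΔH = -439.68 kJ/min = -7.328 kW
Heat removed = 7328 W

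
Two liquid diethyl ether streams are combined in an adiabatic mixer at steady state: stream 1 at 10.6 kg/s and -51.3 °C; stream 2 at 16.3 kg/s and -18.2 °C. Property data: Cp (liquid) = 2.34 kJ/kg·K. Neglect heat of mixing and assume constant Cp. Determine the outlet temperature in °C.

Adiabatic, steady state ⇒ Σ ṁᵢCp,ᵢ(T_out − Tᵢ) = 0
T_out = Σ ṁᵢCp,ᵢTᵢ / Σ ṁᵢCp,ᵢ
      = -1966.6 / 62.946 = -31.243 °C

T_out = -31.2 °C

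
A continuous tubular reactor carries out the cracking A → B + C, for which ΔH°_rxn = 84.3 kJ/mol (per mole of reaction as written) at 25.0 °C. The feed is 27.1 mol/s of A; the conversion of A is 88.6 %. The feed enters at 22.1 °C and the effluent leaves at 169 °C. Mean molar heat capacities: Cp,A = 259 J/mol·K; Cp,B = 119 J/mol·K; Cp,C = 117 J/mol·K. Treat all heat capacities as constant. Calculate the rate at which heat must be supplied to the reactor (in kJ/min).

Extent of reaction ξ = 0.886 × 27.1 = 24.011 mol/s
Reaction term: ξ·ΔH°_rxn = 24.011 × 84.3 = 2024.1 kJ/s
Sensible, feed 22.1→25 °C: 20.355 kJ/s
Outlet flows (mol/s): A 3.0894, B 24.011, C 24.011
Sensible, products 25→169 °C: 931.2 kJ/s
Q = ΔH = 2975.6 kJ/s = 2975.6 kW
Heat supplied = 178540 kJ/min

Q_in = 179000 kJ/min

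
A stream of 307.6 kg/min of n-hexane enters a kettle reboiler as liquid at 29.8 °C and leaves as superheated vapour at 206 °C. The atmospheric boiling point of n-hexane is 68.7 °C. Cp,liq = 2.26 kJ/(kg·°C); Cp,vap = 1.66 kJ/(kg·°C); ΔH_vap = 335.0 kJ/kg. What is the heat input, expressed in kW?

liquid 29.8→68.7 °C: 87.914 kJ/kg
vaporisation at 68.7 °C: 335 kJ/kg
vapour 68.7→206 °C: 227.92 kJ/kg
Δh = 87.914 + 335 + 227.92 = 650.83 kJ/kg
Q = ṁ·Δh = 307.6 kg/min × 650.83 kJ/kg = 200200 kJ/min
|Q| = 3336.6 kW

Q = 3340 kW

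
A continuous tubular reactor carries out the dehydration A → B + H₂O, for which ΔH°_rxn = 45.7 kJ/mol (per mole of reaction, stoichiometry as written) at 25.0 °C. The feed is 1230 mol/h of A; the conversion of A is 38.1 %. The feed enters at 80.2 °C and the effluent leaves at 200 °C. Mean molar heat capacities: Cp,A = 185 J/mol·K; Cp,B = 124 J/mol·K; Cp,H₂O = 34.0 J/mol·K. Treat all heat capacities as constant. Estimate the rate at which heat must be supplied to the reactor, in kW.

Q_in = 12.9 kW

Extent of reaction ξ = 0.381 × 1230 = 468.63 mol/h
Reaction term: ξ·ΔH°_rxn = 468.63 × 45.7 = 21416 kJ/h
Sensible, feed 80.2→25 °C: -12561 kJ/h
Outlet flows (mol/h): A 761.37, B 468.63, H₂O 468.63
Sensible, products 25→200 °C: 37607 kJ/h
Q = ΔH = 46463 kJ/h = 12.906 kW
Heat supplied = 12.906 kW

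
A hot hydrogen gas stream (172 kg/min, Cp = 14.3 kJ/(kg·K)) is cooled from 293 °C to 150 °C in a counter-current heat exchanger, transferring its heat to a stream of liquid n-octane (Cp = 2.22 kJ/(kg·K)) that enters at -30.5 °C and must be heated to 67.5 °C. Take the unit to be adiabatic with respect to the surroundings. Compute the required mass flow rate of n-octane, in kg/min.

ṁ_c = 1620 kg/min

Heat released by hot stream: Q = 172 × 14.3 × (293 − 150) = 351720 kJ/min
Energy balance on cold side (adiabatic exchanger): Q = ṁ_c·Cp_c·(T_c,out − T_c,in)
ṁ_c = 351720 / [2.22 × (67.5 − -30.5)] = 1616.7 kg/min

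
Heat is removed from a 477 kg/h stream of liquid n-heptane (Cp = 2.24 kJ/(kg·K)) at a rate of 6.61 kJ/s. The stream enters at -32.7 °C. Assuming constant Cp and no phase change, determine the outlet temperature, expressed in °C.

Q = 6.61 kJ/s = 23796 kJ/h
ΔT = Q/(ṁ·Cp) = 23796/(477×2.24) = 22.271 K
T_out = -32.7 − 22.271 = -54.971 °C

T_out = -55.0 °C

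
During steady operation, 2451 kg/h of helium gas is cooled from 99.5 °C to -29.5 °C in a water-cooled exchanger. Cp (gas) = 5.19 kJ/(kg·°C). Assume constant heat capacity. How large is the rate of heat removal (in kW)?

Q_c = 456 kW

Q = ṁ·Cp·ΔT = 2451 × 5.19 × (-29.5 − 99.5) = -1.641e+06 kJ/h
Converting: 1.641e+06 / 3600 s = 455.82 kW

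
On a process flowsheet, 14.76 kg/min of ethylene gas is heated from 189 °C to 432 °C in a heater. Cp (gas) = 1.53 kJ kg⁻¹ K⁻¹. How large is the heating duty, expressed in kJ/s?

Q = ṁ·Cp·ΔT = 14.76 × 1.53 × (432 − 189) = 5487.6 kJ/min
Converting: 5487.6 / 60 s = 91.46 kW

Q = 91.5 kJ/s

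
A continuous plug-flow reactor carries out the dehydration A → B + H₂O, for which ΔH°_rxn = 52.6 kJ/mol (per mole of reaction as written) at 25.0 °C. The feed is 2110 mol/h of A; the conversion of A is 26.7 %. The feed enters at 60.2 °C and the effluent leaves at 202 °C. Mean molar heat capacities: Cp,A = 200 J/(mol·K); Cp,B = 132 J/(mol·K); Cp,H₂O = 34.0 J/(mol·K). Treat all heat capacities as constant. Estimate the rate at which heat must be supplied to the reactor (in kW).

Extent of reaction ξ = 0.267 × 2110 = 563.37 mol/h
Reaction term: ξ·ΔH°_rxn = 563.37 × 52.6 = 29633 kJ/h
Sensible, feed 60.2→25 °C: -14854 kJ/h
Outlet flows (mol/h): A 1546.6, B 563.37, H₂O 563.37
Sensible, products 25→202 °C: 71304 kJ/h
Q = ΔH = 86083 kJ/h = 23.912 kW
Heat supplied = 23.912 kW

Q_in = 23.9 kW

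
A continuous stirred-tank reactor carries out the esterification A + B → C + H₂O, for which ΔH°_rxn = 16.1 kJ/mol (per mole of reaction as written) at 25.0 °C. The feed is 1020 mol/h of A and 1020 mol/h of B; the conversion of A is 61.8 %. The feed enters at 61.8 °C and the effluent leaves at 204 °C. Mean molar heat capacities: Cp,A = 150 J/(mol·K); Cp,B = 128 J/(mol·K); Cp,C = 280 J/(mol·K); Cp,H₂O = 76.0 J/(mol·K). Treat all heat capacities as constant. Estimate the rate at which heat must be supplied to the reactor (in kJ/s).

Extent of reaction ξ = 0.618 × 1020 = 630.36 mol/h
Reaction term: ξ·ΔH°_rxn = 630.36 × 16.1 = 10149 kJ/h
Sensible, feed 61.8→25 °C: -10435 kJ/h
Outlet flows (mol/h): A 389.64, B 389.64, C 630.36, H₂O 630.36
Sensible, products 25→204 °C: 59558 kJ/h
Q = ΔH = 59272 kJ/h = 16.464 kW
Heat supplied = 16.464 kJ/s

Q_in = 16.5 kJ/s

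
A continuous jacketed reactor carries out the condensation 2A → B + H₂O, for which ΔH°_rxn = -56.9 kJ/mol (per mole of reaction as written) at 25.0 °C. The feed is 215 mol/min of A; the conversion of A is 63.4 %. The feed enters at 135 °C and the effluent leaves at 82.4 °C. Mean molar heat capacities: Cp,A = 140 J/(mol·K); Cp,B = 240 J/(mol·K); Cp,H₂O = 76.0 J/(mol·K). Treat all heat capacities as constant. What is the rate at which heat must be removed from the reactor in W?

Extent of reaction ξ = 0.634 × 215 / 2 = 68.155 mol/min
Reaction term: ξ·ΔH°_rxn = 68.155 × -56.9 = -3878 kJ/min
Sensible, feed 135→25 °C: -3311 kJ/min
Outlet flows (mol/min): A 78.69, B 68.155, H₂O 68.155
Sensible, products 25→82.4 °C: 1868.6 kJ/min
Q = ΔH = -5320.4 kJ/min = -88.674 kW
Heat removed = 88674 W

Q_out = 88700 W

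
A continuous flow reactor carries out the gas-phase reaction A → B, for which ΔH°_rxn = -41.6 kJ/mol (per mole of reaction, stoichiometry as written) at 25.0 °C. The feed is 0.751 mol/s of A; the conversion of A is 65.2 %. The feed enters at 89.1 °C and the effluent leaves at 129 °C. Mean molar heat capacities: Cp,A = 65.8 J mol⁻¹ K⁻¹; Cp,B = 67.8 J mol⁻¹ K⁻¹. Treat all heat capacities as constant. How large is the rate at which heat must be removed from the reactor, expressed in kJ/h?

Q_out = 65900 kJ/h

Extent of reaction ξ = 0.652 × 0.751 = 0.48965 mol/s
Reaction term: ξ·ΔH°_rxn = 0.48965 × -41.6 = -20.37 kJ/s
Sensible, feed 89.1→25 °C: -3.1676 kJ/s
Outlet flows (mol/s): A 0.26135, B 0.48965
Sensible, products 25→129 °C: 5.2411 kJ/s
Q = ΔH = -18.296 kJ/s = -18.296 kW
Heat removed = 65866 kJ/h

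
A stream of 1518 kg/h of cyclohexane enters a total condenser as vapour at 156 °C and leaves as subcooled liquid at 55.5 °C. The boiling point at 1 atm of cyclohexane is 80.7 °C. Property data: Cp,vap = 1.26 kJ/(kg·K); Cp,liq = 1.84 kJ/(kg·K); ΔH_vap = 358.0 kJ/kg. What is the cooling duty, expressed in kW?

Q_c = 211 kW

vapour 156→80.7 °C: -94.878 kJ/kg
condensation at 80.7 °C: -358 kJ/kg
liquid 80.7→55.5 °C: -46.368 kJ/kg
Δh = -94.878 + -358 + -46.368 = -499.25 kJ/kg
Q = ṁ·Δh = 1518 kg/h × -499.25 kJ/kg = -757860 kJ/h
|Q| = 210.52 kW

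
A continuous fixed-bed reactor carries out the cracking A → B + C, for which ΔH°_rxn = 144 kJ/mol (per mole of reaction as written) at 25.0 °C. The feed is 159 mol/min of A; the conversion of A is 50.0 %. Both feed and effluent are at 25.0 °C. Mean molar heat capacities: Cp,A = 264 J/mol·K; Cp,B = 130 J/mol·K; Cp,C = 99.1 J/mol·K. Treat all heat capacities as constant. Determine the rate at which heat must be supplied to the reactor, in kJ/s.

Extent of reaction ξ = 0.500 × 159 = 79.5 mol/min
Reaction term: ξ·ΔH°_rxn = 79.5 × 144 = 11448 kJ/min
Q = ΔH = 11448 kJ/min = 190.8 kW
Heat supplied = 190.8 kJ/s

Q_in = 191 kJ/s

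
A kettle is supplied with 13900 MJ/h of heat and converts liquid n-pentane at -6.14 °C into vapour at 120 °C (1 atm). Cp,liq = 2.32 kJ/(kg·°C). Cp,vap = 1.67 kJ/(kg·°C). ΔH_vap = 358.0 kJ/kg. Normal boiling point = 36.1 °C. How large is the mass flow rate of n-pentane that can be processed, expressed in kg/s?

ṁ = 6.48 kg/s

Δh = 2.32×(36.1−-6.14) + 358.0 + 1.67×(120−36.1) = 596.11 kJ/kg
Q = 13900 MJ/h = 3861.1 kJ/s = 3861.1 kJ/s
ṁ = Q/Δh = 3861.1 / 596.11 = 6.4772 kg/s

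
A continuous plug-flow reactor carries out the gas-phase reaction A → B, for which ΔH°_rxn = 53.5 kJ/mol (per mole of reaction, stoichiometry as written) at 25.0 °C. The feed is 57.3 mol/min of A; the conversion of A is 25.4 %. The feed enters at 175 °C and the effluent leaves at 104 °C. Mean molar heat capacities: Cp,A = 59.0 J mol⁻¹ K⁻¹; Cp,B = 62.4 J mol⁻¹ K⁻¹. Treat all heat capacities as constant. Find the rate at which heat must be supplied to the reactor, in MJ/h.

Extent of reaction ξ = 0.254 × 57.3 = 14.554 mol/min
Reaction term: ξ·ΔH°_rxn = 14.554 × 53.5 = 778.65 kJ/min
Sensible, feed 175→25 °C: -507.11 kJ/min
Outlet flows (mol/min): A 42.746, B 14.554
Sensible, products 25→104 °C: 270.98 kJ/min
Q = ΔH = 542.53 kJ/min = 9.0422 kW
Heat supplied = 32.552 MJ/h

Q_in = 32.6 MJ/h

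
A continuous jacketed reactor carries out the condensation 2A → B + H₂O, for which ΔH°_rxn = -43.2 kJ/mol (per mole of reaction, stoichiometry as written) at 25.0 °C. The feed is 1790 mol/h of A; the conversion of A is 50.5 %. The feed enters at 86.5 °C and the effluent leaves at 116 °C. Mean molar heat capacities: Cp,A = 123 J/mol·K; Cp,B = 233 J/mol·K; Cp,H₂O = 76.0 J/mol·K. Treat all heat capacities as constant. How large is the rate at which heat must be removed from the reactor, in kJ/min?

Extent of reaction ξ = 0.505 × 1790 / 2 = 451.98 mol/h
Reaction term: ξ·ΔH°_rxn = 451.98 × -43.2 = -19525 kJ/h
Sensible, feed 86.5→25 °C: -13540 kJ/h
Outlet flows (mol/h): A 886.05, B 451.98, H₂O 451.98
Sensible, products 25→116 °C: 22627 kJ/h
Q = ΔH = -10439 kJ/h = -2.8998 kW
Heat removed = 173.99 kJ/min

Q_out = 174 kJ/min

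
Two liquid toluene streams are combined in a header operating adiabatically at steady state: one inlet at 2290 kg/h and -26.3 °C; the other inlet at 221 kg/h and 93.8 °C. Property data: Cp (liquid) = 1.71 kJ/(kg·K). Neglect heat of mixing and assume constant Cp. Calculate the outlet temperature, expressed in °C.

T_out = -15.7 °C

No heat crosses the boundary, so H_out = H_in.
Σ ṁᵢCp,ᵢTᵢ = 2290×1.71×-26.3 + 221×1.71×93.8 = -67540
Σ ṁᵢCp,ᵢ = 2290×1.71 + 221×1.71 = 4293.8
T_out = -67540 / 4293.8 = -15.73 °C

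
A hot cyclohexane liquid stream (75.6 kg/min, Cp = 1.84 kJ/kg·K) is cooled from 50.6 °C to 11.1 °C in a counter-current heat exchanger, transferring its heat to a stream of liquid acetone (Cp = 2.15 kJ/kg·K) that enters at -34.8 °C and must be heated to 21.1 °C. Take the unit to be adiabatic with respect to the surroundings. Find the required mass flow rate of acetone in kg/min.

ṁ_c = 45.7 kg/min

Heat released by hot stream: Q = 75.6 × 1.84 × (50.6 − 11.1) = 5494.6 kJ/min
Energy balance on cold side (adiabatic exchanger): Q = ṁ_c·Cp_c·(T_c,out − T_c,in)
ṁ_c = 5494.6 / [2.15 × (21.1 − -34.8)] = 45.718 kg/min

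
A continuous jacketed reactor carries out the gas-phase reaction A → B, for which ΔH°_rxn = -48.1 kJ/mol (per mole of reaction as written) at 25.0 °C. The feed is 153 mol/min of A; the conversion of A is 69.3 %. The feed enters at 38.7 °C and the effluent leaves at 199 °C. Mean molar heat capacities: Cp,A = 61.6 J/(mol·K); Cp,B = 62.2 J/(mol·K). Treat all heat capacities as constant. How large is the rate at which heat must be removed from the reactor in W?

Extent of reaction ξ = 0.693 × 153 = 106.03 mol/min
Reaction term: ξ·ΔH°_rxn = 106.03 × -48.1 = -5100 kJ/min
Sensible, feed 38.7→25 °C: -129.12 kJ/min
Outlet flows (mol/min): A 46.971, B 106.03
Sensible, products 25→199 °C: 1651 kJ/min
Q = ΔH = -3578.1 kJ/min = -59.636 kW
Heat removed = 59636 W

Q_out = 59600 W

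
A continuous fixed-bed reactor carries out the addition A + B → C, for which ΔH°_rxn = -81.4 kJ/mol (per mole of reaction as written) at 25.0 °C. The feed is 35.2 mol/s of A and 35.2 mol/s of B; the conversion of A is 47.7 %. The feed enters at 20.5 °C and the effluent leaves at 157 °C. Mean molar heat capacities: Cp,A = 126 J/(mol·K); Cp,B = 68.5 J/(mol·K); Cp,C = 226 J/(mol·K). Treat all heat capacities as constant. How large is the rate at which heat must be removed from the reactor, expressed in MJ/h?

Extent of reaction ξ = 0.477 × 35.2 = 16.79 mol/s
Reaction term: ξ·ΔH°_rxn = 16.79 × -81.4 = -1366.7 kJ/s
Sensible, feed 20.5→25 °C: 30.809 kJ/s
Outlet flows (mol/s): A 18.41, B 18.41, C 16.79
Sensible, products 25→157 °C: 973.54 kJ/s
Q = ΔH = -362.39 kJ/s = -362.39 kW
Heat removed = 1304.6 MJ/h

Q_out = 1300 MJ/h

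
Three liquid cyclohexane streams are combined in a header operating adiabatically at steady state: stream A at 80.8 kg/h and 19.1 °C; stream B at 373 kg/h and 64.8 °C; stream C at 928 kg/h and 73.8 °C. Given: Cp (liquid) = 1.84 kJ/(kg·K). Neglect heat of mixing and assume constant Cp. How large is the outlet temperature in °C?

T_out = 68.2 °C

No heat crosses the boundary, so H_out = H_in.
Σ ṁᵢCp,ᵢTᵢ = 80.8×1.84×19.1 + 373×1.84×64.8 + 928×1.84×73.8 = 173330
Σ ṁᵢCp,ᵢ = 80.8×1.84 + 373×1.84 + 928×1.84 = 2542.5
T_out = 173330 / 2542.5 = 68.172 °C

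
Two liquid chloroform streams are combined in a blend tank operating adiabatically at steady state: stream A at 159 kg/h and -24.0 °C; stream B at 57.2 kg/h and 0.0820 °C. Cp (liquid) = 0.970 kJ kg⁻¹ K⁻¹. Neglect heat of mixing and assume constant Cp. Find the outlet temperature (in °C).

Energy balance with Q = 0: Σ ṁᵢCp,ᵢ(T_out − Tᵢ) = 0
T_out = Σ ṁᵢCp,ᵢTᵢ / Σ ṁᵢCp,ᵢ
      = -3697 / 209.71 = -17.629 °C

T_out = -17.6 °C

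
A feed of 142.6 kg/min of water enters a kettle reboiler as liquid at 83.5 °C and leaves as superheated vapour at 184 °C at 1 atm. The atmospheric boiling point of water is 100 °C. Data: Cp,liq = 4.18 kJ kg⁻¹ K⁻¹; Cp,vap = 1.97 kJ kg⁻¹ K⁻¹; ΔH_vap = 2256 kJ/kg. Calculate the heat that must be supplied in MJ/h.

liquid 83.5→100 °C: 68.97 kJ/kg
vaporisation at 100 °C: 2256 kJ/kg
vapour 100→184 °C: 165.48 kJ/kg
Δh = 68.97 + 2256 + 165.48 = 2490.4 kJ/kg
Q = ṁ·Δh = 142.6 kg/min × 2490.4 kJ/kg = 355140 kJ/min
|Q| = 5919 kW = 21308 MJ/h

Q = 21300 MJ/h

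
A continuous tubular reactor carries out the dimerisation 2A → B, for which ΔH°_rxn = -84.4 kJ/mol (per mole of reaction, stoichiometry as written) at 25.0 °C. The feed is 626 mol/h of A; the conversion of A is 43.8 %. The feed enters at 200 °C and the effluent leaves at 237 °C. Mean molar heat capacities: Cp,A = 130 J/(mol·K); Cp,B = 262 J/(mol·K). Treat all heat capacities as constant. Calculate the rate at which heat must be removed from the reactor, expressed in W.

Extent of reaction ξ = 0.438 × 626 / 2 = 137.09 mol/h
Reaction term: ξ·ΔH°_rxn = 137.09 × -84.4 = -11571 kJ/h
Sensible, feed 200→25 °C: -14242 kJ/h
Outlet flows (mol/h): A 351.81, B 137.09
Sensible, products 25→237 °C: 17311 kJ/h
Q = ΔH = -8501.5 kJ/h = -2.3615 kW
Heat removed = 2361.5 W

Q_out = 2360 W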